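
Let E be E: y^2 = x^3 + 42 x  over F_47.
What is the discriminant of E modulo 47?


4 a^3 + 27 b^2 = 4*42^3 + 27*0^2 = 296352 + 0 = 296352
Delta = -16 * (296352) = -4741632
Delta mod 47 = 10

Delta = 10 (mod 47)


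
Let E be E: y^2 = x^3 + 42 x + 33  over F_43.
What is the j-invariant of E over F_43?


Delta = -16(4 a^3 + 27 b^2) mod 43 = 36
-1728 * (4 a)^3 = -1728 * (4*42)^3 mod 43 = 39
j = 39 * 36^(-1) mod 43 = 19

j = 19 (mod 43)


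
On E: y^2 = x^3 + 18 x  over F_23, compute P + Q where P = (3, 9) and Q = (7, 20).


P != Q, so use the chord formula.
s = (y2 - y1) / (x2 - x1) = (11) / (4) mod 23 = 20
x3 = s^2 - x1 - x2 mod 23 = 20^2 - 3 - 7 = 22
y3 = s (x1 - x3) - y1 mod 23 = 20 * (3 - 22) - 9 = 2

P + Q = (22, 2)


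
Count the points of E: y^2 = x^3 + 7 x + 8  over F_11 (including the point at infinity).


For each x in F_11, count y with y^2 = x^3 + 7 x + 8 mod 11:
  x = 1: RHS = 5, y in [4, 7]  -> 2 point(s)
  x = 3: RHS = 1, y in [1, 10]  -> 2 point(s)
  x = 4: RHS = 1, y in [1, 10]  -> 2 point(s)
  x = 5: RHS = 3, y in [5, 6]  -> 2 point(s)
  x = 7: RHS = 4, y in [2, 9]  -> 2 point(s)
  x = 8: RHS = 4, y in [2, 9]  -> 2 point(s)
  x = 10: RHS = 0, y in [0]  -> 1 point(s)
Affine points: 13. Add the point at infinity: total = 14.

#E(F_11) = 14


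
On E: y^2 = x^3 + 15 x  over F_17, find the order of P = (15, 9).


Compute successive multiples of P until we hit O:
  1P = (15, 9)
  2P = (2, 2)
  3P = (2, 15)
  4P = (15, 8)
  5P = O

ord(P) = 5


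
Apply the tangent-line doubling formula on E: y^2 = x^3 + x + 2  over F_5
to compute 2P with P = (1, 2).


Doubling: s = (3 x1^2 + a) / (2 y1)
s = (3*1^2 + 1) / (2*2) mod 5 = 1
x3 = s^2 - 2 x1 mod 5 = 1^2 - 2*1 = 4
y3 = s (x1 - x3) - y1 mod 5 = 1 * (1 - 4) - 2 = 0

2P = (4, 0)


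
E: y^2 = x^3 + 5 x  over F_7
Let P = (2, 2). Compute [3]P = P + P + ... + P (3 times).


k = 3 = 11_2 (binary, LSB first: 11)
Double-and-add from P = (2, 2):
  bit 0 = 1: acc = O + (2, 2) = (2, 2)
  bit 1 = 1: acc = (2, 2) + (4, 0) = (2, 5)

3P = (2, 5)


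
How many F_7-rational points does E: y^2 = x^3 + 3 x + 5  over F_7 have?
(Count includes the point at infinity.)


For each x in F_7, count y with y^2 = x^3 + 3 x + 5 mod 7:
  x = 1: RHS = 2, y in [3, 4]  -> 2 point(s)
  x = 4: RHS = 4, y in [2, 5]  -> 2 point(s)
  x = 6: RHS = 1, y in [1, 6]  -> 2 point(s)
Affine points: 6. Add the point at infinity: total = 7.

#E(F_7) = 7


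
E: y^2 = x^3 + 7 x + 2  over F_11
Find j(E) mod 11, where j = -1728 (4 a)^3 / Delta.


Delta = -16(4 a^3 + 27 b^2) mod 11 = 3
-1728 * (4 a)^3 = -1728 * (4*7)^3 mod 11 = 4
j = 4 * 3^(-1) mod 11 = 5

j = 5 (mod 11)


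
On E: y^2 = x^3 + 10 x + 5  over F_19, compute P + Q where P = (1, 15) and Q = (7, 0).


P != Q, so use the chord formula.
s = (y2 - y1) / (x2 - x1) = (4) / (6) mod 19 = 7
x3 = s^2 - x1 - x2 mod 19 = 7^2 - 1 - 7 = 3
y3 = s (x1 - x3) - y1 mod 19 = 7 * (1 - 3) - 15 = 9

P + Q = (3, 9)


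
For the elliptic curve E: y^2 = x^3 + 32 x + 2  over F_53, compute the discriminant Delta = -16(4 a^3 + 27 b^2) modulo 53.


4 a^3 + 27 b^2 = 4*32^3 + 27*2^2 = 131072 + 108 = 131180
Delta = -16 * (131180) = -2098880
Delta mod 53 = 26

Delta = 26 (mod 53)


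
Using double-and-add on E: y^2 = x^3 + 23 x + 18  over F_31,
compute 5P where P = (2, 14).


k = 5 = 101_2 (binary, LSB first: 101)
Double-and-add from P = (2, 14):
  bit 0 = 1: acc = O + (2, 14) = (2, 14)
  bit 1 = 0: acc unchanged = (2, 14)
  bit 2 = 1: acc = (2, 14) + (8, 30) = (4, 22)

5P = (4, 22)


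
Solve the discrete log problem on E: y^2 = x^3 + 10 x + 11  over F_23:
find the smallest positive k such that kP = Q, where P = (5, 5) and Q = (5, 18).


Enumerate multiples of P until we hit Q = (5, 18):
  1P = (5, 5)
  2P = (22, 0)
  3P = (5, 18)
Match found at i = 3.

k = 3


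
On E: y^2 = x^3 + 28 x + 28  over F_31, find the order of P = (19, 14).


Compute successive multiples of P until we hit O:
  1P = (19, 14)
  2P = (13, 27)
  3P = (8, 19)
  4P = (6, 28)
  5P = (20, 30)
  6P = (0, 11)
  7P = (14, 8)
  8P = (23, 6)
  ... (continuing to 39P)
  39P = O

ord(P) = 39


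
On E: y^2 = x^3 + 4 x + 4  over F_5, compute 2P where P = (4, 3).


Doubling: s = (3 x1^2 + a) / (2 y1)
s = (3*4^2 + 4) / (2*3) mod 5 = 2
x3 = s^2 - 2 x1 mod 5 = 2^2 - 2*4 = 1
y3 = s (x1 - x3) - y1 mod 5 = 2 * (4 - 1) - 3 = 3

2P = (1, 3)


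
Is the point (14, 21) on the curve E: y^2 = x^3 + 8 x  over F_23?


Check whether y^2 = x^3 + 8 x + 0 (mod 23) for (x, y) = (14, 21).
LHS: y^2 = 21^2 mod 23 = 4
RHS: x^3 + 8 x + 0 = 14^3 + 8*14 + 0 mod 23 = 4
LHS = RHS

Yes, on the curve


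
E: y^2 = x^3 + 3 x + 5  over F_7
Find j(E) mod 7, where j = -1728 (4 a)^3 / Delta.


Delta = -16(4 a^3 + 27 b^2) mod 7 = 2
-1728 * (4 a)^3 = -1728 * (4*3)^3 mod 7 = 6
j = 6 * 2^(-1) mod 7 = 3

j = 3 (mod 7)


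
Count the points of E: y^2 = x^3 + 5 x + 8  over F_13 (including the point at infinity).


For each x in F_13, count y with y^2 = x^3 + 5 x + 8 mod 13:
  x = 1: RHS = 1, y in [1, 12]  -> 2 point(s)
  x = 2: RHS = 0, y in [0]  -> 1 point(s)
  x = 4: RHS = 1, y in [1, 12]  -> 2 point(s)
  x = 7: RHS = 9, y in [3, 10]  -> 2 point(s)
  x = 8: RHS = 1, y in [1, 12]  -> 2 point(s)
  x = 11: RHS = 3, y in [4, 9]  -> 2 point(s)
Affine points: 11. Add the point at infinity: total = 12.

#E(F_13) = 12


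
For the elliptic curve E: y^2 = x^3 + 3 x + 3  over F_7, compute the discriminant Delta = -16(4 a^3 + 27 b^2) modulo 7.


4 a^3 + 27 b^2 = 4*3^3 + 27*3^2 = 108 + 243 = 351
Delta = -16 * (351) = -5616
Delta mod 7 = 5

Delta = 5 (mod 7)


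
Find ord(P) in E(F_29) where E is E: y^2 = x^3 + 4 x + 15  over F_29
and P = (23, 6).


Compute successive multiples of P until we hit O:
  1P = (23, 6)
  2P = (25, 14)
  3P = (26, 11)
  4P = (15, 17)
  5P = (16, 17)
  6P = (12, 14)
  7P = (1, 7)
  8P = (21, 15)
  ... (continuing to 27P)
  27P = O

ord(P) = 27


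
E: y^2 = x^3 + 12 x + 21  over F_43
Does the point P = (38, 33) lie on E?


Check whether y^2 = x^3 + 12 x + 21 (mod 43) for (x, y) = (38, 33).
LHS: y^2 = 33^2 mod 43 = 14
RHS: x^3 + 12 x + 21 = 38^3 + 12*38 + 21 mod 43 = 8
LHS != RHS

No, not on the curve


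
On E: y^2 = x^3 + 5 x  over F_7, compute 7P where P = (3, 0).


k = 7 = 111_2 (binary, LSB first: 111)
Double-and-add from P = (3, 0):
  bit 0 = 1: acc = O + (3, 0) = (3, 0)
  bit 1 = 1: acc = (3, 0) + O = (3, 0)
  bit 2 = 1: acc = (3, 0) + O = (3, 0)

7P = (3, 0)


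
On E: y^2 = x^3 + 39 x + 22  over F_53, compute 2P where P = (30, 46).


Doubling: s = (3 x1^2 + a) / (2 y1)
s = (3*30^2 + 39) / (2*46) mod 53 = 5
x3 = s^2 - 2 x1 mod 53 = 5^2 - 2*30 = 18
y3 = s (x1 - x3) - y1 mod 53 = 5 * (30 - 18) - 46 = 14

2P = (18, 14)


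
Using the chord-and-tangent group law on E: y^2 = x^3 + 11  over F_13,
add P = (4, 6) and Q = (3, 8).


P != Q, so use the chord formula.
s = (y2 - y1) / (x2 - x1) = (2) / (12) mod 13 = 11
x3 = s^2 - x1 - x2 mod 13 = 11^2 - 4 - 3 = 10
y3 = s (x1 - x3) - y1 mod 13 = 11 * (4 - 10) - 6 = 6

P + Q = (10, 6)


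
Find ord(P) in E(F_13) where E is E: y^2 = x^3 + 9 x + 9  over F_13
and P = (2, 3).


Compute successive multiples of P until we hit O:
  1P = (2, 3)
  2P = (5, 6)
  3P = (7, 5)
  4P = (0, 3)
  5P = (11, 10)
  6P = (12, 8)
  7P = (9, 0)
  8P = (12, 5)
  ... (continuing to 14P)
  14P = O

ord(P) = 14


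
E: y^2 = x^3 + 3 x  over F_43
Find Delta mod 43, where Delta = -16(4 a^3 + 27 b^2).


4 a^3 + 27 b^2 = 4*3^3 + 27*0^2 = 108 + 0 = 108
Delta = -16 * (108) = -1728
Delta mod 43 = 35

Delta = 35 (mod 43)


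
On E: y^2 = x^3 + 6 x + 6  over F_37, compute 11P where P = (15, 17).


k = 11 = 1011_2 (binary, LSB first: 1101)
Double-and-add from P = (15, 17):
  bit 0 = 1: acc = O + (15, 17) = (15, 17)
  bit 1 = 1: acc = (15, 17) + (32, 31) = (36, 31)
  bit 2 = 0: acc unchanged = (36, 31)
  bit 3 = 1: acc = (36, 31) + (7, 24) = (15, 20)

11P = (15, 20)


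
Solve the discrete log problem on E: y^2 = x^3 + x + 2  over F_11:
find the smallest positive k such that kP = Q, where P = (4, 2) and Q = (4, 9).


Enumerate multiples of P until we hit Q = (4, 9):
  1P = (4, 2)
  2P = (8, 4)
  3P = (2, 10)
  4P = (10, 0)
  5P = (2, 1)
  6P = (8, 7)
  7P = (4, 9)
Match found at i = 7.

k = 7


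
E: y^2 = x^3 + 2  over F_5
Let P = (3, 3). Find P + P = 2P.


Doubling: s = (3 x1^2 + a) / (2 y1)
s = (3*3^2 + 0) / (2*3) mod 5 = 2
x3 = s^2 - 2 x1 mod 5 = 2^2 - 2*3 = 3
y3 = s (x1 - x3) - y1 mod 5 = 2 * (3 - 3) - 3 = 2

2P = (3, 2)


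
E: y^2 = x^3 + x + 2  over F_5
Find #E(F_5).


For each x in F_5, count y with y^2 = x^3 + 1 x + 2 mod 5:
  x = 1: RHS = 4, y in [2, 3]  -> 2 point(s)
  x = 4: RHS = 0, y in [0]  -> 1 point(s)
Affine points: 3. Add the point at infinity: total = 4.

#E(F_5) = 4


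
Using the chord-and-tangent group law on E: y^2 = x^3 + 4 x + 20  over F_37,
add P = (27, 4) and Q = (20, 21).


P != Q, so use the chord formula.
s = (y2 - y1) / (x2 - x1) = (17) / (30) mod 37 = 24
x3 = s^2 - x1 - x2 mod 37 = 24^2 - 27 - 20 = 11
y3 = s (x1 - x3) - y1 mod 37 = 24 * (27 - 11) - 4 = 10

P + Q = (11, 10)


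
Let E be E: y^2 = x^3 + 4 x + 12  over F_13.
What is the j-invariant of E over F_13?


Delta = -16(4 a^3 + 27 b^2) mod 13 = 9
-1728 * (4 a)^3 = -1728 * (4*4)^3 mod 13 = 1
j = 1 * 9^(-1) mod 13 = 3

j = 3 (mod 13)


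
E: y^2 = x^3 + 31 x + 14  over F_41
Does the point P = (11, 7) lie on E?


Check whether y^2 = x^3 + 31 x + 14 (mod 41) for (x, y) = (11, 7).
LHS: y^2 = 7^2 mod 41 = 8
RHS: x^3 + 31 x + 14 = 11^3 + 31*11 + 14 mod 41 = 5
LHS != RHS

No, not on the curve


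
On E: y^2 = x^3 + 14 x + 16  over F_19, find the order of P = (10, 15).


Compute successive multiples of P until we hit O:
  1P = (10, 15)
  2P = (16, 2)
  3P = (13, 1)
  4P = (3, 3)
  5P = (7, 1)
  6P = (9, 15)
  7P = (0, 4)
  8P = (18, 18)
  ... (continuing to 20P)
  20P = O

ord(P) = 20


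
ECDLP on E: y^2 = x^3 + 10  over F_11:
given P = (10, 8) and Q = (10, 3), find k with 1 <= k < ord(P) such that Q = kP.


Enumerate multiples of P until we hit Q = (10, 3):
  1P = (10, 8)
  2P = (5, 6)
  3P = (1, 0)
  4P = (5, 5)
  5P = (10, 3)
Match found at i = 5.

k = 5


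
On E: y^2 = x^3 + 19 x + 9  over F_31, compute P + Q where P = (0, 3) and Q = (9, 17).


P != Q, so use the chord formula.
s = (y2 - y1) / (x2 - x1) = (14) / (9) mod 31 = 5
x3 = s^2 - x1 - x2 mod 31 = 5^2 - 0 - 9 = 16
y3 = s (x1 - x3) - y1 mod 31 = 5 * (0 - 16) - 3 = 10

P + Q = (16, 10)


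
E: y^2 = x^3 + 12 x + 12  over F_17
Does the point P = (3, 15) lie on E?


Check whether y^2 = x^3 + 12 x + 12 (mod 17) for (x, y) = (3, 15).
LHS: y^2 = 15^2 mod 17 = 4
RHS: x^3 + 12 x + 12 = 3^3 + 12*3 + 12 mod 17 = 7
LHS != RHS

No, not on the curve


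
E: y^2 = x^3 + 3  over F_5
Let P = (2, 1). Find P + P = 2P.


Doubling: s = (3 x1^2 + a) / (2 y1)
s = (3*2^2 + 0) / (2*1) mod 5 = 1
x3 = s^2 - 2 x1 mod 5 = 1^2 - 2*2 = 2
y3 = s (x1 - x3) - y1 mod 5 = 1 * (2 - 2) - 1 = 4

2P = (2, 4)


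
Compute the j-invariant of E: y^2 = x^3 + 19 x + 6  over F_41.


Delta = -16(4 a^3 + 27 b^2) mod 41 = 39
-1728 * (4 a)^3 = -1728 * (4*19)^3 mod 41 = 25
j = 25 * 39^(-1) mod 41 = 8

j = 8 (mod 41)


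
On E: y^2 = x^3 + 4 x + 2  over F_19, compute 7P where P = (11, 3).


k = 7 = 111_2 (binary, LSB first: 111)
Double-and-add from P = (11, 3):
  bit 0 = 1: acc = O + (11, 3) = (11, 3)
  bit 1 = 1: acc = (11, 3) + (17, 10) = (14, 3)
  bit 2 = 1: acc = (14, 3) + (13, 16) = (9, 8)

7P = (9, 8)


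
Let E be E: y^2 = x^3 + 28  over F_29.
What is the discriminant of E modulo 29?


4 a^3 + 27 b^2 = 4*0^3 + 27*28^2 = 0 + 21168 = 21168
Delta = -16 * (21168) = -338688
Delta mod 29 = 3

Delta = 3 (mod 29)


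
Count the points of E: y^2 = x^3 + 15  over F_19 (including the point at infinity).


For each x in F_19, count y with y^2 = x^3 + 0 x + 15 mod 19:
  x = 1: RHS = 16, y in [4, 15]  -> 2 point(s)
  x = 2: RHS = 4, y in [2, 17]  -> 2 point(s)
  x = 3: RHS = 4, y in [2, 17]  -> 2 point(s)
  x = 5: RHS = 7, y in [8, 11]  -> 2 point(s)
  x = 7: RHS = 16, y in [4, 15]  -> 2 point(s)
  x = 11: RHS = 16, y in [4, 15]  -> 2 point(s)
  x = 14: RHS = 4, y in [2, 17]  -> 2 point(s)
  x = 16: RHS = 7, y in [8, 11]  -> 2 point(s)
  x = 17: RHS = 7, y in [8, 11]  -> 2 point(s)
Affine points: 18. Add the point at infinity: total = 19.

#E(F_19) = 19


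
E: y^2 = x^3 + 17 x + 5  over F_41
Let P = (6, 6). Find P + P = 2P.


Doubling: s = (3 x1^2 + a) / (2 y1)
s = (3*6^2 + 17) / (2*6) mod 41 = 7
x3 = s^2 - 2 x1 mod 41 = 7^2 - 2*6 = 37
y3 = s (x1 - x3) - y1 mod 41 = 7 * (6 - 37) - 6 = 23

2P = (37, 23)


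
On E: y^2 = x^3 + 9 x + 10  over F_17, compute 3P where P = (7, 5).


k = 3 = 11_2 (binary, LSB first: 11)
Double-and-add from P = (7, 5):
  bit 0 = 1: acc = O + (7, 5) = (7, 5)
  bit 1 = 1: acc = (7, 5) + (7, 12) = O

3P = O


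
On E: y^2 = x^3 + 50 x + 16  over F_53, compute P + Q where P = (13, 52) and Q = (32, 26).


P != Q, so use the chord formula.
s = (y2 - y1) / (x2 - x1) = (27) / (19) mod 53 = 7
x3 = s^2 - x1 - x2 mod 53 = 7^2 - 13 - 32 = 4
y3 = s (x1 - x3) - y1 mod 53 = 7 * (13 - 4) - 52 = 11

P + Q = (4, 11)


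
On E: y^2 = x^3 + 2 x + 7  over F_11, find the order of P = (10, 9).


Compute successive multiples of P until we hit O:
  1P = (10, 9)
  2P = (7, 1)
  3P = (6, 9)
  4P = (6, 2)
  5P = (7, 10)
  6P = (10, 2)
  7P = O

ord(P) = 7


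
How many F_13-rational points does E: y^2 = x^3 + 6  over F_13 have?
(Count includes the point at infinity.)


For each x in F_13, count y with y^2 = x^3 + 0 x + 6 mod 13:
  x = 2: RHS = 1, y in [1, 12]  -> 2 point(s)
  x = 5: RHS = 1, y in [1, 12]  -> 2 point(s)
  x = 6: RHS = 1, y in [1, 12]  -> 2 point(s)
Affine points: 6. Add the point at infinity: total = 7.

#E(F_13) = 7


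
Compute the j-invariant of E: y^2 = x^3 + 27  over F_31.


Delta = -16(4 a^3 + 27 b^2) mod 31 = 1
-1728 * (4 a)^3 = -1728 * (4*0)^3 mod 31 = 0
j = 0 * 1^(-1) mod 31 = 0

j = 0 (mod 31)


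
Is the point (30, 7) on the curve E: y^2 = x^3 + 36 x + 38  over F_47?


Check whether y^2 = x^3 + 36 x + 38 (mod 47) for (x, y) = (30, 7).
LHS: y^2 = 7^2 mod 47 = 2
RHS: x^3 + 36 x + 38 = 30^3 + 36*30 + 38 mod 47 = 12
LHS != RHS

No, not on the curve


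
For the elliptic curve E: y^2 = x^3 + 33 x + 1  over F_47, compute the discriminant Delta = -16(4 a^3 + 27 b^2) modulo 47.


4 a^3 + 27 b^2 = 4*33^3 + 27*1^2 = 143748 + 27 = 143775
Delta = -16 * (143775) = -2300400
Delta mod 47 = 15

Delta = 15 (mod 47)


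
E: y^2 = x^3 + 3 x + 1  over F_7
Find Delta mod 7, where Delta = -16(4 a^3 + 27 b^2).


4 a^3 + 27 b^2 = 4*3^3 + 27*1^2 = 108 + 27 = 135
Delta = -16 * (135) = -2160
Delta mod 7 = 3

Delta = 3 (mod 7)


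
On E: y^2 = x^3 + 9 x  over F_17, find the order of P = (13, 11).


Compute successive multiples of P until we hit O:
  1P = (13, 11)
  2P = (4, 10)
  3P = (4, 7)
  4P = (13, 6)
  5P = O

ord(P) = 5


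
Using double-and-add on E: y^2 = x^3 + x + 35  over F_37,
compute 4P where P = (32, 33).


k = 4 = 100_2 (binary, LSB first: 001)
Double-and-add from P = (32, 33):
  bit 0 = 0: acc unchanged = O
  bit 1 = 0: acc unchanged = O
  bit 2 = 1: acc = O + (12, 31) = (12, 31)

4P = (12, 31)


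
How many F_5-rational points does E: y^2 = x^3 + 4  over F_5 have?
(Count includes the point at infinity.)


For each x in F_5, count y with y^2 = x^3 + 0 x + 4 mod 5:
  x = 0: RHS = 4, y in [2, 3]  -> 2 point(s)
  x = 1: RHS = 0, y in [0]  -> 1 point(s)
  x = 3: RHS = 1, y in [1, 4]  -> 2 point(s)
Affine points: 5. Add the point at infinity: total = 6.

#E(F_5) = 6


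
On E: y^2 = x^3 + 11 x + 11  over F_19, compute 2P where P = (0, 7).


Doubling: s = (3 x1^2 + a) / (2 y1)
s = (3*0^2 + 11) / (2*7) mod 19 = 13
x3 = s^2 - 2 x1 mod 19 = 13^2 - 2*0 = 17
y3 = s (x1 - x3) - y1 mod 19 = 13 * (0 - 17) - 7 = 0

2P = (17, 0)


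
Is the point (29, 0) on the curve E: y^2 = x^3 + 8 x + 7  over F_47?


Check whether y^2 = x^3 + 8 x + 7 (mod 47) for (x, y) = (29, 0).
LHS: y^2 = 0^2 mod 47 = 0
RHS: x^3 + 8 x + 7 = 29^3 + 8*29 + 7 mod 47 = 0
LHS = RHS

Yes, on the curve


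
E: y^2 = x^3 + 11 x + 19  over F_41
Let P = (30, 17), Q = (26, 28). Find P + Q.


P != Q, so use the chord formula.
s = (y2 - y1) / (x2 - x1) = (11) / (37) mod 41 = 28
x3 = s^2 - x1 - x2 mod 41 = 28^2 - 30 - 26 = 31
y3 = s (x1 - x3) - y1 mod 41 = 28 * (30 - 31) - 17 = 37

P + Q = (31, 37)


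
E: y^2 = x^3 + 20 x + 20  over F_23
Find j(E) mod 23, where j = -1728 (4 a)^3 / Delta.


Delta = -16(4 a^3 + 27 b^2) mod 23 = 2
-1728 * (4 a)^3 = -1728 * (4*20)^3 mod 23 = 9
j = 9 * 2^(-1) mod 23 = 16

j = 16 (mod 23)


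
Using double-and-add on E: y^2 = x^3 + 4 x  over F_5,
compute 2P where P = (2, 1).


k = 2 = 10_2 (binary, LSB first: 01)
Double-and-add from P = (2, 1):
  bit 0 = 0: acc unchanged = O
  bit 1 = 1: acc = O + (0, 0) = (0, 0)

2P = (0, 0)


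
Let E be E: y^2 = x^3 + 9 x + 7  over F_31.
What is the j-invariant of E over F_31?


Delta = -16(4 a^3 + 27 b^2) mod 31 = 4
-1728 * (4 a)^3 = -1728 * (4*9)^3 mod 31 = 8
j = 8 * 4^(-1) mod 31 = 2

j = 2 (mod 31)


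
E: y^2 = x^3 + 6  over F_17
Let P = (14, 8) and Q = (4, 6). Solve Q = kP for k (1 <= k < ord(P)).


Enumerate multiples of P until we hit Q = (4, 6):
  1P = (14, 8)
  2P = (4, 11)
  3P = (3, 4)
  4P = (8, 5)
  5P = (8, 12)
  6P = (3, 13)
  7P = (4, 6)
Match found at i = 7.

k = 7


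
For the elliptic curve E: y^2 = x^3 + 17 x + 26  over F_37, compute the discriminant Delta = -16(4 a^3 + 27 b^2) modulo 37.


4 a^3 + 27 b^2 = 4*17^3 + 27*26^2 = 19652 + 18252 = 37904
Delta = -16 * (37904) = -606464
Delta mod 37 = 3

Delta = 3 (mod 37)


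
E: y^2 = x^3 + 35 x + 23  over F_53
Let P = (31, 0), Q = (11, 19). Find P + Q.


P != Q, so use the chord formula.
s = (y2 - y1) / (x2 - x1) = (19) / (33) mod 53 = 7
x3 = s^2 - x1 - x2 mod 53 = 7^2 - 31 - 11 = 7
y3 = s (x1 - x3) - y1 mod 53 = 7 * (31 - 7) - 0 = 9

P + Q = (7, 9)


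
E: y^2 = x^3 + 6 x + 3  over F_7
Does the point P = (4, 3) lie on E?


Check whether y^2 = x^3 + 6 x + 3 (mod 7) for (x, y) = (4, 3).
LHS: y^2 = 3^2 mod 7 = 2
RHS: x^3 + 6 x + 3 = 4^3 + 6*4 + 3 mod 7 = 0
LHS != RHS

No, not on the curve


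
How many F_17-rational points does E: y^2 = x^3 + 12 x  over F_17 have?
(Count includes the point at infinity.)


For each x in F_17, count y with y^2 = x^3 + 12 x + 0 mod 17:
  x = 0: RHS = 0, y in [0]  -> 1 point(s)
  x = 1: RHS = 13, y in [8, 9]  -> 2 point(s)
  x = 2: RHS = 15, y in [7, 10]  -> 2 point(s)
  x = 5: RHS = 15, y in [7, 10]  -> 2 point(s)
  x = 6: RHS = 16, y in [4, 13]  -> 2 point(s)
  x = 7: RHS = 2, y in [6, 11]  -> 2 point(s)
  x = 8: RHS = 13, y in [8, 9]  -> 2 point(s)
  x = 9: RHS = 4, y in [2, 15]  -> 2 point(s)
  x = 10: RHS = 15, y in [7, 10]  -> 2 point(s)
  x = 11: RHS = 1, y in [1, 16]  -> 2 point(s)
  x = 12: RHS = 2, y in [6, 11]  -> 2 point(s)
  x = 15: RHS = 2, y in [6, 11]  -> 2 point(s)
  x = 16: RHS = 4, y in [2, 15]  -> 2 point(s)
Affine points: 25. Add the point at infinity: total = 26.

#E(F_17) = 26


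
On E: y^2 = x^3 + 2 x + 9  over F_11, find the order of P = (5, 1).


Compute successive multiples of P until we hit O:
  1P = (5, 1)
  2P = (1, 10)
  3P = (8, 3)
  4P = (7, 5)
  5P = (3, 3)
  6P = (4, 9)
  7P = (0, 3)
  8P = (0, 8)
  ... (continuing to 15P)
  15P = O

ord(P) = 15


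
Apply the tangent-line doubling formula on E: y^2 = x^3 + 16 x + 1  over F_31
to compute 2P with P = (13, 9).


Doubling: s = (3 x1^2 + a) / (2 y1)
s = (3*13^2 + 16) / (2*9) mod 31 = 17
x3 = s^2 - 2 x1 mod 31 = 17^2 - 2*13 = 15
y3 = s (x1 - x3) - y1 mod 31 = 17 * (13 - 15) - 9 = 19

2P = (15, 19)


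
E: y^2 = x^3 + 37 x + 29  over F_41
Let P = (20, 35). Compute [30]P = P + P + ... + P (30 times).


k = 30 = 11110_2 (binary, LSB first: 01111)
Double-and-add from P = (20, 35):
  bit 0 = 0: acc unchanged = O
  bit 1 = 1: acc = O + (17, 35) = (17, 35)
  bit 2 = 1: acc = (17, 35) + (15, 33) = (10, 13)
  bit 3 = 1: acc = (10, 13) + (13, 1) = (34, 1)
  bit 4 = 1: acc = (34, 1) + (35, 1) = (13, 40)

30P = (13, 40)


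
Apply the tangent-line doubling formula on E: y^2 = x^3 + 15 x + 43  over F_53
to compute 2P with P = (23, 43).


Doubling: s = (3 x1^2 + a) / (2 y1)
s = (3*23^2 + 15) / (2*43) mod 53 = 10
x3 = s^2 - 2 x1 mod 53 = 10^2 - 2*23 = 1
y3 = s (x1 - x3) - y1 mod 53 = 10 * (23 - 1) - 43 = 18

2P = (1, 18)


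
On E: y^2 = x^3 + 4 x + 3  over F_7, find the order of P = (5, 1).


Compute successive multiples of P until we hit O:
  1P = (5, 1)
  2P = (5, 6)
  3P = O

ord(P) = 3


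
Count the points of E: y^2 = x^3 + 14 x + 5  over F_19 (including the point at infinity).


For each x in F_19, count y with y^2 = x^3 + 14 x + 5 mod 19:
  x = 0: RHS = 5, y in [9, 10]  -> 2 point(s)
  x = 1: RHS = 1, y in [1, 18]  -> 2 point(s)
  x = 3: RHS = 17, y in [6, 13]  -> 2 point(s)
  x = 4: RHS = 11, y in [7, 12]  -> 2 point(s)
  x = 6: RHS = 1, y in [1, 18]  -> 2 point(s)
  x = 7: RHS = 9, y in [3, 16]  -> 2 point(s)
  x = 9: RHS = 5, y in [9, 10]  -> 2 point(s)
  x = 10: RHS = 5, y in [9, 10]  -> 2 point(s)
  x = 12: RHS = 1, y in [1, 18]  -> 2 point(s)
  x = 13: RHS = 9, y in [3, 16]  -> 2 point(s)
  x = 14: RHS = 0, y in [0]  -> 1 point(s)
  x = 17: RHS = 7, y in [8, 11]  -> 2 point(s)
  x = 18: RHS = 9, y in [3, 16]  -> 2 point(s)
Affine points: 25. Add the point at infinity: total = 26.

#E(F_19) = 26


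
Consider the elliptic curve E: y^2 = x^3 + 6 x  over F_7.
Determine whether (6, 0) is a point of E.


Check whether y^2 = x^3 + 6 x + 0 (mod 7) for (x, y) = (6, 0).
LHS: y^2 = 0^2 mod 7 = 0
RHS: x^3 + 6 x + 0 = 6^3 + 6*6 + 0 mod 7 = 0
LHS = RHS

Yes, on the curve


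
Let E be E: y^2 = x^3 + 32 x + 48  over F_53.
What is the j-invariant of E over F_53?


Delta = -16(4 a^3 + 27 b^2) mod 53 = 17
-1728 * (4 a)^3 = -1728 * (4*32)^3 mod 53 = 1
j = 1 * 17^(-1) mod 53 = 25

j = 25 (mod 53)


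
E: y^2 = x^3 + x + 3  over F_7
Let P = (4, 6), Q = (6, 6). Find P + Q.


P != Q, so use the chord formula.
s = (y2 - y1) / (x2 - x1) = (0) / (2) mod 7 = 0
x3 = s^2 - x1 - x2 mod 7 = 0^2 - 4 - 6 = 4
y3 = s (x1 - x3) - y1 mod 7 = 0 * (4 - 4) - 6 = 1

P + Q = (4, 1)


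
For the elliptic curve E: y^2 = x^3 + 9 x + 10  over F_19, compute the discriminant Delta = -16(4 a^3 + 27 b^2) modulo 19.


4 a^3 + 27 b^2 = 4*9^3 + 27*10^2 = 2916 + 2700 = 5616
Delta = -16 * (5616) = -89856
Delta mod 19 = 14

Delta = 14 (mod 19)


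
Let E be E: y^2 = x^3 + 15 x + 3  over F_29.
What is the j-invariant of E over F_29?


Delta = -16(4 a^3 + 27 b^2) mod 29 = 19
-1728 * (4 a)^3 = -1728 * (4*15)^3 mod 29 = 9
j = 9 * 19^(-1) mod 29 = 2

j = 2 (mod 29)


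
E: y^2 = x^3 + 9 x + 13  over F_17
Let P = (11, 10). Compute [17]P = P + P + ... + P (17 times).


k = 17 = 10001_2 (binary, LSB first: 10001)
Double-and-add from P = (11, 10):
  bit 0 = 1: acc = O + (11, 10) = (11, 10)
  bit 1 = 0: acc unchanged = (11, 10)
  bit 2 = 0: acc unchanged = (11, 10)
  bit 3 = 0: acc unchanged = (11, 10)
  bit 4 = 1: acc = (11, 10) + (5, 8) = (3, 4)

17P = (3, 4)


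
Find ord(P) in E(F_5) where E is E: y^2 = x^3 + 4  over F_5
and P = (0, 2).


Compute successive multiples of P until we hit O:
  1P = (0, 2)
  2P = (0, 3)
  3P = O

ord(P) = 3


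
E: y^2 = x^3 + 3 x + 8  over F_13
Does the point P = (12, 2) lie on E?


Check whether y^2 = x^3 + 3 x + 8 (mod 13) for (x, y) = (12, 2).
LHS: y^2 = 2^2 mod 13 = 4
RHS: x^3 + 3 x + 8 = 12^3 + 3*12 + 8 mod 13 = 4
LHS = RHS

Yes, on the curve


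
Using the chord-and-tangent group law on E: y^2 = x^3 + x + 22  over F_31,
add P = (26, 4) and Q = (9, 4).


P != Q, so use the chord formula.
s = (y2 - y1) / (x2 - x1) = (0) / (14) mod 31 = 0
x3 = s^2 - x1 - x2 mod 31 = 0^2 - 26 - 9 = 27
y3 = s (x1 - x3) - y1 mod 31 = 0 * (26 - 27) - 4 = 27

P + Q = (27, 27)


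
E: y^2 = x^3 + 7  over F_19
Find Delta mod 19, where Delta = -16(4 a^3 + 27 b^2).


4 a^3 + 27 b^2 = 4*0^3 + 27*7^2 = 0 + 1323 = 1323
Delta = -16 * (1323) = -21168
Delta mod 19 = 17

Delta = 17 (mod 19)


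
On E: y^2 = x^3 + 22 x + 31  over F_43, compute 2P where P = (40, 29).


Doubling: s = (3 x1^2 + a) / (2 y1)
s = (3*40^2 + 22) / (2*29) mod 43 = 9
x3 = s^2 - 2 x1 mod 43 = 9^2 - 2*40 = 1
y3 = s (x1 - x3) - y1 mod 43 = 9 * (40 - 1) - 29 = 21

2P = (1, 21)


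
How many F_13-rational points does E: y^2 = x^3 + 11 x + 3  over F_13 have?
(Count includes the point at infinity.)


For each x in F_13, count y with y^2 = x^3 + 11 x + 3 mod 13:
  x = 0: RHS = 3, y in [4, 9]  -> 2 point(s)
  x = 5: RHS = 1, y in [1, 12]  -> 2 point(s)
  x = 6: RHS = 12, y in [5, 8]  -> 2 point(s)
  x = 9: RHS = 12, y in [5, 8]  -> 2 point(s)
  x = 11: RHS = 12, y in [5, 8]  -> 2 point(s)
  x = 12: RHS = 4, y in [2, 11]  -> 2 point(s)
Affine points: 12. Add the point at infinity: total = 13.

#E(F_13) = 13


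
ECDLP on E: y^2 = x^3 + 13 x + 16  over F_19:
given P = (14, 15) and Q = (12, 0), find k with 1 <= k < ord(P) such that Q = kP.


Enumerate multiples of P until we hit Q = (12, 0):
  1P = (14, 15)
  2P = (17, 18)
  3P = (8, 10)
  4P = (13, 8)
  5P = (3, 5)
  6P = (0, 15)
  7P = (5, 4)
  8P = (9, 8)
  9P = (1, 7)
  10P = (10, 5)
  11P = (6, 5)
  12P = (16, 11)
  13P = (12, 0)
Match found at i = 13.

k = 13


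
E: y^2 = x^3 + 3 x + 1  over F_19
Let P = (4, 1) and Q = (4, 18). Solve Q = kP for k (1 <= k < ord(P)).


Enumerate multiples of P until we hit Q = (4, 18):
  1P = (4, 1)
  2P = (1, 9)
  3P = (0, 1)
  4P = (15, 18)
  5P = (6, 8)
  6P = (7, 17)
  7P = (9, 4)
  8P = (17, 14)
  9P = (18, 4)
  10P = (8, 9)
  11P = (11, 4)
  12P = (10, 10)
  13P = (12, 6)
  14P = (12, 13)
  15P = (10, 9)
  16P = (11, 15)
  17P = (8, 10)
  18P = (18, 15)
  19P = (17, 5)
  20P = (9, 15)
  21P = (7, 2)
  22P = (6, 11)
  23P = (15, 1)
  24P = (0, 18)
  25P = (1, 10)
  26P = (4, 18)
Match found at i = 26.

k = 26


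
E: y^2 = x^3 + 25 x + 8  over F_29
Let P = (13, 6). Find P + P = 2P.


Doubling: s = (3 x1^2 + a) / (2 y1)
s = (3*13^2 + 25) / (2*6) mod 29 = 25
x3 = s^2 - 2 x1 mod 29 = 25^2 - 2*13 = 19
y3 = s (x1 - x3) - y1 mod 29 = 25 * (13 - 19) - 6 = 18

2P = (19, 18)


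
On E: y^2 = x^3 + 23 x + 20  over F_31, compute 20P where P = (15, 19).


k = 20 = 10100_2 (binary, LSB first: 00101)
Double-and-add from P = (15, 19):
  bit 0 = 0: acc unchanged = O
  bit 1 = 0: acc unchanged = O
  bit 2 = 1: acc = O + (13, 6) = (13, 6)
  bit 3 = 0: acc unchanged = (13, 6)
  bit 4 = 1: acc = (13, 6) + (6, 8) = (26, 11)

20P = (26, 11)


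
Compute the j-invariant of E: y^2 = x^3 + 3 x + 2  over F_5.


Delta = -16(4 a^3 + 27 b^2) mod 5 = 4
-1728 * (4 a)^3 = -1728 * (4*3)^3 mod 5 = 1
j = 1 * 4^(-1) mod 5 = 4

j = 4 (mod 5)


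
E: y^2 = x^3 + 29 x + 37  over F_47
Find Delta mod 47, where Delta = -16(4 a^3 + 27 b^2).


4 a^3 + 27 b^2 = 4*29^3 + 27*37^2 = 97556 + 36963 = 134519
Delta = -16 * (134519) = -2152304
Delta mod 47 = 14

Delta = 14 (mod 47)


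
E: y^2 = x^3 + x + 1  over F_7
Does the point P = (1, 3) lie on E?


Check whether y^2 = x^3 + 1 x + 1 (mod 7) for (x, y) = (1, 3).
LHS: y^2 = 3^2 mod 7 = 2
RHS: x^3 + 1 x + 1 = 1^3 + 1*1 + 1 mod 7 = 3
LHS != RHS

No, not on the curve


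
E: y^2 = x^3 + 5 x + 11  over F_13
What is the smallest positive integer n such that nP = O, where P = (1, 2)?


Compute successive multiples of P until we hit O:
  1P = (1, 2)
  2P = (2, 9)
  3P = (7, 8)
  4P = (6, 6)
  5P = (3, 12)
  6P = (8, 2)
  7P = (4, 11)
  8P = (4, 2)
  ... (continuing to 15P)
  15P = O

ord(P) = 15


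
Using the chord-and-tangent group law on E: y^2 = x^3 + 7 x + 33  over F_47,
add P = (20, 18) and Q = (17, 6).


P != Q, so use the chord formula.
s = (y2 - y1) / (x2 - x1) = (35) / (44) mod 47 = 4
x3 = s^2 - x1 - x2 mod 47 = 4^2 - 20 - 17 = 26
y3 = s (x1 - x3) - y1 mod 47 = 4 * (20 - 26) - 18 = 5

P + Q = (26, 5)


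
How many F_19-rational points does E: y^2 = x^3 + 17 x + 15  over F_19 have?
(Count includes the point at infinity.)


For each x in F_19, count y with y^2 = x^3 + 17 x + 15 mod 19:
  x = 2: RHS = 0, y in [0]  -> 1 point(s)
  x = 3: RHS = 17, y in [6, 13]  -> 2 point(s)
  x = 5: RHS = 16, y in [4, 15]  -> 2 point(s)
  x = 8: RHS = 17, y in [6, 13]  -> 2 point(s)
  x = 9: RHS = 4, y in [2, 17]  -> 2 point(s)
  x = 10: RHS = 7, y in [8, 11]  -> 2 point(s)
  x = 12: RHS = 9, y in [3, 16]  -> 2 point(s)
  x = 13: RHS = 1, y in [1, 18]  -> 2 point(s)
  x = 15: RHS = 16, y in [4, 15]  -> 2 point(s)
  x = 17: RHS = 11, y in [7, 12]  -> 2 point(s)
  x = 18: RHS = 16, y in [4, 15]  -> 2 point(s)
Affine points: 21. Add the point at infinity: total = 22.

#E(F_19) = 22


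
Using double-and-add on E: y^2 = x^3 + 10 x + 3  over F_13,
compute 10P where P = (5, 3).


k = 10 = 1010_2 (binary, LSB first: 0101)
Double-and-add from P = (5, 3):
  bit 0 = 0: acc unchanged = O
  bit 1 = 1: acc = O + (4, 9) = (4, 9)
  bit 2 = 0: acc unchanged = (4, 9)
  bit 3 = 1: acc = (4, 9) + (7, 0) = (11, 12)

10P = (11, 12)


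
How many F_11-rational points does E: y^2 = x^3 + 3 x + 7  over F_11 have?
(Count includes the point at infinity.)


For each x in F_11, count y with y^2 = x^3 + 3 x + 7 mod 11:
  x = 1: RHS = 0, y in [0]  -> 1 point(s)
  x = 5: RHS = 4, y in [2, 9]  -> 2 point(s)
  x = 8: RHS = 4, y in [2, 9]  -> 2 point(s)
  x = 9: RHS = 4, y in [2, 9]  -> 2 point(s)
  x = 10: RHS = 3, y in [5, 6]  -> 2 point(s)
Affine points: 9. Add the point at infinity: total = 10.

#E(F_11) = 10


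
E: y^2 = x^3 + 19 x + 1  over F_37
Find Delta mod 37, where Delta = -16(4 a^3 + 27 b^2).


4 a^3 + 27 b^2 = 4*19^3 + 27*1^2 = 27436 + 27 = 27463
Delta = -16 * (27463) = -439408
Delta mod 37 = 4

Delta = 4 (mod 37)


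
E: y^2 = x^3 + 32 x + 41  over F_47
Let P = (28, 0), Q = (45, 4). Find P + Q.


P != Q, so use the chord formula.
s = (y2 - y1) / (x2 - x1) = (4) / (17) mod 47 = 3
x3 = s^2 - x1 - x2 mod 47 = 3^2 - 28 - 45 = 30
y3 = s (x1 - x3) - y1 mod 47 = 3 * (28 - 30) - 0 = 41

P + Q = (30, 41)


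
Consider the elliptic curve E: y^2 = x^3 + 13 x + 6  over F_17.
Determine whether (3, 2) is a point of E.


Check whether y^2 = x^3 + 13 x + 6 (mod 17) for (x, y) = (3, 2).
LHS: y^2 = 2^2 mod 17 = 4
RHS: x^3 + 13 x + 6 = 3^3 + 13*3 + 6 mod 17 = 4
LHS = RHS

Yes, on the curve


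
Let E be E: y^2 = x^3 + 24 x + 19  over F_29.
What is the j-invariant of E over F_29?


Delta = -16(4 a^3 + 27 b^2) mod 29 = 6
-1728 * (4 a)^3 = -1728 * (4*24)^3 mod 29 = 19
j = 19 * 6^(-1) mod 29 = 8

j = 8 (mod 29)


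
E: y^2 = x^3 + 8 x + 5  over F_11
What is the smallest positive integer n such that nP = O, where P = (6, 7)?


Compute successive multiples of P until we hit O:
  1P = (6, 7)
  2P = (3, 10)
  3P = (3, 1)
  4P = (6, 4)
  5P = O

ord(P) = 5


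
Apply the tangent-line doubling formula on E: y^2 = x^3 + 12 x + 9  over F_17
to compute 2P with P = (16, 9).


Doubling: s = (3 x1^2 + a) / (2 y1)
s = (3*16^2 + 12) / (2*9) mod 17 = 15
x3 = s^2 - 2 x1 mod 17 = 15^2 - 2*16 = 6
y3 = s (x1 - x3) - y1 mod 17 = 15 * (16 - 6) - 9 = 5

2P = (6, 5)


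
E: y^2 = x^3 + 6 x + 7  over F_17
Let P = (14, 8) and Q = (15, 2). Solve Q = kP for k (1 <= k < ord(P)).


Enumerate multiples of P until we hit Q = (15, 2):
  1P = (14, 8)
  2P = (7, 16)
  3P = (15, 15)
  4P = (3, 1)
  5P = (16, 0)
  6P = (3, 16)
  7P = (15, 2)
Match found at i = 7.

k = 7


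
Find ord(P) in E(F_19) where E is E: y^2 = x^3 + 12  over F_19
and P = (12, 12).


Compute successive multiples of P until we hit O:
  1P = (12, 12)
  2P = (15, 10)
  3P = (3, 1)
  4P = (13, 10)
  5P = (17, 17)
  6P = (10, 9)
  7P = (4, 0)
  8P = (10, 10)
  ... (continuing to 14P)
  14P = O

ord(P) = 14


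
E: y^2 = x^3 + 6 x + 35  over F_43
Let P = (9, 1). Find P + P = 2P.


Doubling: s = (3 x1^2 + a) / (2 y1)
s = (3*9^2 + 6) / (2*1) mod 43 = 17
x3 = s^2 - 2 x1 mod 43 = 17^2 - 2*9 = 13
y3 = s (x1 - x3) - y1 mod 43 = 17 * (9 - 13) - 1 = 17

2P = (13, 17)


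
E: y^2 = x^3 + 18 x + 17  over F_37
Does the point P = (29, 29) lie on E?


Check whether y^2 = x^3 + 18 x + 17 (mod 37) for (x, y) = (29, 29).
LHS: y^2 = 29^2 mod 37 = 27
RHS: x^3 + 18 x + 17 = 29^3 + 18*29 + 17 mod 37 = 27
LHS = RHS

Yes, on the curve


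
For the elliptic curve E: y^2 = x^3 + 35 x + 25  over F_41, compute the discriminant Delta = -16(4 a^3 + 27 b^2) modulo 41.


4 a^3 + 27 b^2 = 4*35^3 + 27*25^2 = 171500 + 16875 = 188375
Delta = -16 * (188375) = -3014000
Delta mod 41 = 33

Delta = 33 (mod 41)


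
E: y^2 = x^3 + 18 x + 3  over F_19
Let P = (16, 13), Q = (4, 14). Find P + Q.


P != Q, so use the chord formula.
s = (y2 - y1) / (x2 - x1) = (1) / (7) mod 19 = 11
x3 = s^2 - x1 - x2 mod 19 = 11^2 - 16 - 4 = 6
y3 = s (x1 - x3) - y1 mod 19 = 11 * (16 - 6) - 13 = 2

P + Q = (6, 2)


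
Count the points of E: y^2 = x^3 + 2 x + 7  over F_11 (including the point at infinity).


For each x in F_11, count y with y^2 = x^3 + 2 x + 7 mod 11:
  x = 6: RHS = 4, y in [2, 9]  -> 2 point(s)
  x = 7: RHS = 1, y in [1, 10]  -> 2 point(s)
  x = 10: RHS = 4, y in [2, 9]  -> 2 point(s)
Affine points: 6. Add the point at infinity: total = 7.

#E(F_11) = 7


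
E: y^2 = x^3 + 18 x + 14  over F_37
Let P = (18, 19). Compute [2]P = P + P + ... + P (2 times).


k = 2 = 10_2 (binary, LSB first: 01)
Double-and-add from P = (18, 19):
  bit 0 = 0: acc unchanged = O
  bit 1 = 1: acc = O + (8, 2) = (8, 2)

2P = (8, 2)


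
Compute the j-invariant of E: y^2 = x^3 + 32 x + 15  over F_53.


Delta = -16(4 a^3 + 27 b^2) mod 53 = 7
-1728 * (4 a)^3 = -1728 * (4*32)^3 mod 53 = 1
j = 1 * 7^(-1) mod 53 = 38

j = 38 (mod 53)


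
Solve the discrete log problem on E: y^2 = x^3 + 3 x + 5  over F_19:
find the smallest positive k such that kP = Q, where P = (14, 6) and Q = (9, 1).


Enumerate multiples of P until we hit Q = (9, 1):
  1P = (14, 6)
  2P = (0, 9)
  3P = (16, 8)
  4P = (9, 18)
  5P = (1, 16)
  6P = (11, 18)
  7P = (10, 16)
  8P = (6, 12)
  9P = (15, 9)
  10P = (18, 1)
  11P = (4, 10)
  12P = (8, 3)
  13P = (2, 0)
  14P = (8, 16)
  15P = (4, 9)
  16P = (18, 18)
  17P = (15, 10)
  18P = (6, 7)
  19P = (10, 3)
  20P = (11, 1)
  21P = (1, 3)
  22P = (9, 1)
Match found at i = 22.

k = 22


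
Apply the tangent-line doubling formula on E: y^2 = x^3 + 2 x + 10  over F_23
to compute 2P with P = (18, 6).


Doubling: s = (3 x1^2 + a) / (2 y1)
s = (3*18^2 + 2) / (2*6) mod 23 = 16
x3 = s^2 - 2 x1 mod 23 = 16^2 - 2*18 = 13
y3 = s (x1 - x3) - y1 mod 23 = 16 * (18 - 13) - 6 = 5

2P = (13, 5)


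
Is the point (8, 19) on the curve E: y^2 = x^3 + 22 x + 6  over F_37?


Check whether y^2 = x^3 + 22 x + 6 (mod 37) for (x, y) = (8, 19).
LHS: y^2 = 19^2 mod 37 = 28
RHS: x^3 + 22 x + 6 = 8^3 + 22*8 + 6 mod 37 = 28
LHS = RHS

Yes, on the curve


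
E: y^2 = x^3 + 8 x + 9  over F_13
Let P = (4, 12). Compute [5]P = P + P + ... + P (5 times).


k = 5 = 101_2 (binary, LSB first: 101)
Double-and-add from P = (4, 12):
  bit 0 = 1: acc = O + (4, 12) = (4, 12)
  bit 1 = 0: acc unchanged = (4, 12)
  bit 2 = 1: acc = (4, 12) + (9, 2) = (4, 1)

5P = (4, 1)


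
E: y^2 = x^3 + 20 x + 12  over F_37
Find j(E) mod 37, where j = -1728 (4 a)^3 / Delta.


Delta = -16(4 a^3 + 27 b^2) mod 37 = 32
-1728 * (4 a)^3 = -1728 * (4*20)^3 mod 37 = 8
j = 8 * 32^(-1) mod 37 = 28

j = 28 (mod 37)


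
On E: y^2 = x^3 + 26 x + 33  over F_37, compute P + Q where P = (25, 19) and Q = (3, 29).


P != Q, so use the chord formula.
s = (y2 - y1) / (x2 - x1) = (10) / (15) mod 37 = 13
x3 = s^2 - x1 - x2 mod 37 = 13^2 - 25 - 3 = 30
y3 = s (x1 - x3) - y1 mod 37 = 13 * (25 - 30) - 19 = 27

P + Q = (30, 27)


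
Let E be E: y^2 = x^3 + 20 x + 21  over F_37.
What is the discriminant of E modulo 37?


4 a^3 + 27 b^2 = 4*20^3 + 27*21^2 = 32000 + 11907 = 43907
Delta = -16 * (43907) = -702512
Delta mod 37 = 7

Delta = 7 (mod 37)


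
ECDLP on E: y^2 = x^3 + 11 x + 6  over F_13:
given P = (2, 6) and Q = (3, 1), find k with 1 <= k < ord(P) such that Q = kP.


Enumerate multiples of P until we hit Q = (3, 1):
  1P = (2, 6)
  2P = (5, 11)
  3P = (3, 1)
Match found at i = 3.

k = 3


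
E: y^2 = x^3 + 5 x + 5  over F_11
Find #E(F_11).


For each x in F_11, count y with y^2 = x^3 + 5 x + 5 mod 11:
  x = 0: RHS = 5, y in [4, 7]  -> 2 point(s)
  x = 1: RHS = 0, y in [0]  -> 1 point(s)
  x = 2: RHS = 1, y in [1, 10]  -> 2 point(s)
  x = 3: RHS = 3, y in [5, 6]  -> 2 point(s)
  x = 4: RHS = 1, y in [1, 10]  -> 2 point(s)
  x = 5: RHS = 1, y in [1, 10]  -> 2 point(s)
  x = 6: RHS = 9, y in [3, 8]  -> 2 point(s)
  x = 7: RHS = 9, y in [3, 8]  -> 2 point(s)
  x = 9: RHS = 9, y in [3, 8]  -> 2 point(s)
Affine points: 17. Add the point at infinity: total = 18.

#E(F_11) = 18


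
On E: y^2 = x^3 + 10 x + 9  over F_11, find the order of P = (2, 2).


Compute successive multiples of P until we hit O:
  1P = (2, 2)
  2P = (7, 9)
  3P = (0, 3)
  4P = (1, 3)
  5P = (9, 5)
  6P = (4, 5)
  7P = (10, 8)
  8P = (3, 0)
  ... (continuing to 16P)
  16P = O

ord(P) = 16


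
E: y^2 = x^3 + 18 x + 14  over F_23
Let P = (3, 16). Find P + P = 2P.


Doubling: s = (3 x1^2 + a) / (2 y1)
s = (3*3^2 + 18) / (2*16) mod 23 = 5
x3 = s^2 - 2 x1 mod 23 = 5^2 - 2*3 = 19
y3 = s (x1 - x3) - y1 mod 23 = 5 * (3 - 19) - 16 = 19

2P = (19, 19)


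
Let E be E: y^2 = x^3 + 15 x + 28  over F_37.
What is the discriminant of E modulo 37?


4 a^3 + 27 b^2 = 4*15^3 + 27*28^2 = 13500 + 21168 = 34668
Delta = -16 * (34668) = -554688
Delta mod 37 = 16

Delta = 16 (mod 37)


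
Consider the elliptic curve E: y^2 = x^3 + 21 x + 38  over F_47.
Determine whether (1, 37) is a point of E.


Check whether y^2 = x^3 + 21 x + 38 (mod 47) for (x, y) = (1, 37).
LHS: y^2 = 37^2 mod 47 = 6
RHS: x^3 + 21 x + 38 = 1^3 + 21*1 + 38 mod 47 = 13
LHS != RHS

No, not on the curve


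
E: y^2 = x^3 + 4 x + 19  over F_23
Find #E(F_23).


For each x in F_23, count y with y^2 = x^3 + 4 x + 19 mod 23:
  x = 1: RHS = 1, y in [1, 22]  -> 2 point(s)
  x = 2: RHS = 12, y in [9, 14]  -> 2 point(s)
  x = 3: RHS = 12, y in [9, 14]  -> 2 point(s)
  x = 5: RHS = 3, y in [7, 16]  -> 2 point(s)
  x = 6: RHS = 6, y in [11, 12]  -> 2 point(s)
  x = 9: RHS = 2, y in [5, 18]  -> 2 point(s)
  x = 10: RHS = 1, y in [1, 22]  -> 2 point(s)
  x = 12: RHS = 1, y in [1, 22]  -> 2 point(s)
  x = 14: RHS = 13, y in [6, 17]  -> 2 point(s)
  x = 15: RHS = 4, y in [2, 21]  -> 2 point(s)
  x = 16: RHS = 16, y in [4, 19]  -> 2 point(s)
  x = 17: RHS = 9, y in [3, 20]  -> 2 point(s)
  x = 18: RHS = 12, y in [9, 14]  -> 2 point(s)
  x = 19: RHS = 8, y in [10, 13]  -> 2 point(s)
  x = 20: RHS = 3, y in [7, 16]  -> 2 point(s)
  x = 21: RHS = 3, y in [7, 16]  -> 2 point(s)
Affine points: 32. Add the point at infinity: total = 33.

#E(F_23) = 33


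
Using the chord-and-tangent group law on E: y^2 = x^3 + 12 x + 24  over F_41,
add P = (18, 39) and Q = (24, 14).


P != Q, so use the chord formula.
s = (y2 - y1) / (x2 - x1) = (16) / (6) mod 41 = 30
x3 = s^2 - x1 - x2 mod 41 = 30^2 - 18 - 24 = 38
y3 = s (x1 - x3) - y1 mod 41 = 30 * (18 - 38) - 39 = 17

P + Q = (38, 17)


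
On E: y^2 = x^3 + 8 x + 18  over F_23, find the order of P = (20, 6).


Compute successive multiples of P until we hit O:
  1P = (20, 6)
  2P = (7, 7)
  3P = (22, 3)
  4P = (12, 5)
  5P = (0, 8)
  6P = (6, 11)
  7P = (1, 2)
  8P = (3, 0)
  ... (continuing to 16P)
  16P = O

ord(P) = 16


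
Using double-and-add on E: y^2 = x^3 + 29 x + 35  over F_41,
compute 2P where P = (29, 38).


k = 2 = 10_2 (binary, LSB first: 01)
Double-and-add from P = (29, 38):
  bit 0 = 0: acc unchanged = O
  bit 1 = 1: acc = O + (4, 16) = (4, 16)

2P = (4, 16)


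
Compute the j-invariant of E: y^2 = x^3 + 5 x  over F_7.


Delta = -16(4 a^3 + 27 b^2) mod 7 = 1
-1728 * (4 a)^3 = -1728 * (4*5)^3 mod 7 = 6
j = 6 * 1^(-1) mod 7 = 6

j = 6 (mod 7)


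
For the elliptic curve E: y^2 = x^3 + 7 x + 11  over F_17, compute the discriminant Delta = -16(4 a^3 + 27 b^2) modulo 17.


4 a^3 + 27 b^2 = 4*7^3 + 27*11^2 = 1372 + 3267 = 4639
Delta = -16 * (4639) = -74224
Delta mod 17 = 15

Delta = 15 (mod 17)
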